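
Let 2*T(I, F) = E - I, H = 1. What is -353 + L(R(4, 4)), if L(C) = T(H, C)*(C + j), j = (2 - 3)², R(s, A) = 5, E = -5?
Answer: -371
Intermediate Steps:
T(I, F) = -5/2 - I/2 (T(I, F) = (-5 - I)/2 = -5/2 - I/2)
j = 1 (j = (-1)² = 1)
L(C) = -3 - 3*C (L(C) = (-5/2 - ½*1)*(C + 1) = (-5/2 - ½)*(1 + C) = -3*(1 + C) = -3 - 3*C)
-353 + L(R(4, 4)) = -353 + (-3 - 3*5) = -353 + (-3 - 15) = -353 - 18 = -371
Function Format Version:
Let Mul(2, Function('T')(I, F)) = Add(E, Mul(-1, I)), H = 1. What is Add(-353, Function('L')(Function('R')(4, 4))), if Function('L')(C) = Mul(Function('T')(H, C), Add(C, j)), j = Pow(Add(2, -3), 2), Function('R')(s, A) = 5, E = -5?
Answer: -371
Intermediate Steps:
Function('T')(I, F) = Add(Rational(-5, 2), Mul(Rational(-1, 2), I)) (Function('T')(I, F) = Mul(Rational(1, 2), Add(-5, Mul(-1, I))) = Add(Rational(-5, 2), Mul(Rational(-1, 2), I)))
j = 1 (j = Pow(-1, 2) = 1)
Function('L')(C) = Add(-3, Mul(-3, C)) (Function('L')(C) = Mul(Add(Rational(-5, 2), Mul(Rational(-1, 2), 1)), Add(C, 1)) = Mul(Add(Rational(-5, 2), Rational(-1, 2)), Add(1, C)) = Mul(-3, Add(1, C)) = Add(-3, Mul(-3, C)))
Add(-353, Function('L')(Function('R')(4, 4))) = Add(-353, Add(-3, Mul(-3, 5))) = Add(-353, Add(-3, -15)) = Add(-353, -18) = -371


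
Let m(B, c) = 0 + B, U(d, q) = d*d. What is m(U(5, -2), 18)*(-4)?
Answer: -100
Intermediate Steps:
U(d, q) = d²
m(B, c) = B
m(U(5, -2), 18)*(-4) = 5²*(-4) = 25*(-4) = -100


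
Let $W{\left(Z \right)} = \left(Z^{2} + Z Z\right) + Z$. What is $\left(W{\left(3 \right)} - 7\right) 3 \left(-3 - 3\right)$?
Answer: $-252$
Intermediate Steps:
$W{\left(Z \right)} = Z + 2 Z^{2}$ ($W{\left(Z \right)} = \left(Z^{2} + Z^{2}\right) + Z = 2 Z^{2} + Z = Z + 2 Z^{2}$)
$\left(W{\left(3 \right)} - 7\right) 3 \left(-3 - 3\right) = \left(3 \left(1 + 2 \cdot 3\right) - 7\right) 3 \left(-3 - 3\right) = \left(3 \left(1 + 6\right) - 7\right) 3 \left(-6\right) = \left(3 \cdot 7 - 7\right) \left(-18\right) = \left(21 - 7\right) \left(-18\right) = 14 \left(-18\right) = -252$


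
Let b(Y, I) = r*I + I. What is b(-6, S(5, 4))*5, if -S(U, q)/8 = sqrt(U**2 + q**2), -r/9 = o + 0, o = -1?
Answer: -400*sqrt(41) ≈ -2561.3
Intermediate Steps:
r = 9 (r = -9*(-1 + 0) = -9*(-1) = 9)
S(U, q) = -8*sqrt(U**2 + q**2)
b(Y, I) = 10*I (b(Y, I) = 9*I + I = 10*I)
b(-6, S(5, 4))*5 = (10*(-8*sqrt(5**2 + 4**2)))*5 = (10*(-8*sqrt(25 + 16)))*5 = (10*(-8*sqrt(41)))*5 = -80*sqrt(41)*5 = -400*sqrt(41)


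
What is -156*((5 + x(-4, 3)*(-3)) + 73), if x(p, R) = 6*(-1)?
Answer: -14976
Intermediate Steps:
x(p, R) = -6
-156*((5 + x(-4, 3)*(-3)) + 73) = -156*((5 - 6*(-3)) + 73) = -156*((5 + 18) + 73) = -156*(23 + 73) = -156*96 = -14976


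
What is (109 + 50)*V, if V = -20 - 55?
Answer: -11925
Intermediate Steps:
V = -75
(109 + 50)*V = (109 + 50)*(-75) = 159*(-75) = -11925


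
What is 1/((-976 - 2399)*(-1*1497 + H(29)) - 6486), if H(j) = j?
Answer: 1/4948014 ≈ 2.0210e-7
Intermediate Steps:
1/((-976 - 2399)*(-1*1497 + H(29)) - 6486) = 1/((-976 - 2399)*(-1*1497 + 29) - 6486) = 1/(-3375*(-1497 + 29) - 6486) = 1/(-3375*(-1468) - 6486) = 1/(4954500 - 6486) = 1/4948014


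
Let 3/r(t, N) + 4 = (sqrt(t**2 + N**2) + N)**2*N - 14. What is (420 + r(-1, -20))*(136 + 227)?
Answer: 44009823429/288722 - 217800*sqrt(401)/144361 ≈ 1.5240e+5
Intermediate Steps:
r(t, N) = 3/(-18 + N*(N + sqrt(N**2 + t**2))**2) (r(t, N) = 3/(-4 + ((sqrt(t**2 + N**2) + N)**2*N - 14)) = 3/(-4 + ((sqrt(N**2 + t**2) + N)**2*N - 14)) = 3/(-4 + ((N + sqrt(N**2 + t**2))**2*N - 14)) = 3/(-4 + (N*(N + sqrt(N**2 + t**2))**2 - 14)) = 3/(-4 + (-14 + N*(N + sqrt(N**2 + t**2))**2)) = 3/(-18 + N*(N + sqrt(N**2 + t**2))**2))
(420 + r(-1, -20))*(136 + 227) = (420 + 3/(-18 - 20*(-20 + sqrt((-20)**2 + (-1)**2))**2))*(136 + 227) = (420 + 3/(-18 - 20*(-20 + sqrt(400 + 1))**2))*363 = (420 + 3/(-18 - 20*(-20 + sqrt(401))**2))*363 = 152460 + 1089/(-18 - 20*(-20 + sqrt(401))**2)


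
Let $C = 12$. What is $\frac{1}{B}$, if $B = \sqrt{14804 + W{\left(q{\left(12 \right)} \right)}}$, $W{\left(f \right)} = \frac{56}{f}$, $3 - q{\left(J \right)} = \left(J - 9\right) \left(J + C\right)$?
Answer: $\frac{\sqrt{17619495}}{510710} \approx 0.0082191$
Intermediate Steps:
$q{\left(J \right)} = 3 - \left(-9 + J\right) \left(12 + J\right)$ ($q{\left(J \right)} = 3 - \left(J - 9\right) \left(J + 12\right) = 3 - \left(-9 + J\right) \left(12 + J\right)$)
$B = \frac{2 \sqrt{17619495}}{69}$ ($B = \sqrt{14804 + \frac{56}{111 - 12^{2} - 36}} = \sqrt{14804 + \frac{56}{111 - 144 - 36}} = \sqrt{14804 + \frac{56}{-69}} = \sqrt{14804 + 56 \left(- \frac{1}{69}\right)} = \sqrt{14804 - \frac{56}{69}} = \sqrt{\frac{1021420}{69}} = \frac{2 \sqrt{17619495}}{69} \approx 121.67$)
$\frac{1}{B} = \frac{1}{\frac{2}{69} \sqrt{17619495}} = \frac{\sqrt{17619495}}{510710}$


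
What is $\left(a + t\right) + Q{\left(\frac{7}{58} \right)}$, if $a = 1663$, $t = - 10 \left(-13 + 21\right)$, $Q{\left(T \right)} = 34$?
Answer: $1617$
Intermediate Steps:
$t = -80$ ($t = \left(-10\right) 8 = -80$)
$\left(a + t\right) + Q{\left(\frac{7}{58} \right)} = \left(1663 - 80\right) + 34 = 1583 + 34 = 1617$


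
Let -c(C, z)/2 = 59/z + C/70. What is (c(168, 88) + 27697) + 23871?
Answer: 11343609/220 ≈ 51562.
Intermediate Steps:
c(C, z) = -118/z - C/35 (c(C, z) = -2*(59/z + C/70) = -118/z - C/35)
(c(168, 88) + 27697) + 23871 = ((-118/88 - 1/35*168) + 27697) + 23871 = ((-118*1/88 - 24/5) + 27697) + 23871 = ((-59/44 - 24/5) + 27697) + 23871 = (-1351/220 + 27697) + 23871 = 6091989/220 + 23871 = 11343609/220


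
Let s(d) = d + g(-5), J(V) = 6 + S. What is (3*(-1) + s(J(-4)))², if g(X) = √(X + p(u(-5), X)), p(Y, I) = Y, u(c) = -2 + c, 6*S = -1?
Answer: -143/36 + 34*I*√3/3 ≈ -3.9722 + 19.63*I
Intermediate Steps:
S = -⅙ (S = (⅙)*(-1) = -⅙ ≈ -0.16667)
J(V) = 35/6 (J(V) = 6 - ⅙ = 35/6)
g(X) = √(-7 + X) (g(X) = √(X + (-2 - 5)) = √(X - 7) = √(-7 + X))
s(d) = d + 2*I*√3 (s(d) = d + √(-7 - 5) = d + √(-12) = d + 2*I*√3)
(3*(-1) + s(J(-4)))² = (3*(-1) + (35/6 + 2*I*√3))² = (-3 + (35/6 + 2*I*√3))² = (17/6 + 2*I*√3)²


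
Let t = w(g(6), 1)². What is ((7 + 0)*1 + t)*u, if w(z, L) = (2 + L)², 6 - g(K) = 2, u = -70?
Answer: -6160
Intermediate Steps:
g(K) = 4 (g(K) = 6 - 1*2 = 6 - 2 = 4)
t = 81 (t = ((2 + 1)²)² = (3²)² = 9² = 81)
((7 + 0)*1 + t)*u = ((7 + 0)*1 + 81)*(-70) = (7*1 + 81)*(-70) = (7 + 81)*(-70) = 88*(-70) = -6160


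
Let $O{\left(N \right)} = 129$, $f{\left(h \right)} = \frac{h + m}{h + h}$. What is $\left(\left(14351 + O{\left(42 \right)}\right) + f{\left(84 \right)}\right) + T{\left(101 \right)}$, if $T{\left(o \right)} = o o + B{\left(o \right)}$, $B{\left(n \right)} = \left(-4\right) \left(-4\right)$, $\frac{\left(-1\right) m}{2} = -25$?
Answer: $\frac{2074615}{84} \approx 24698.0$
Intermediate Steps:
$m = 50$ ($m = \left(-2\right) \left(-25\right) = 50$)
$B{\left(n \right)} = 16$
$f{\left(h \right)} = \frac{50 + h}{2 h}$ ($f{\left(h \right)} = \frac{h + 50}{h + h} = \frac{50 + h}{2 h}$)
$T{\left(o \right)} = 16 + o^{2}$ ($T{\left(o \right)} = o o + 16 = o^{2} + 16 = 16 + o^{2}$)
$\left(\left(14351 + O{\left(42 \right)}\right) + f{\left(84 \right)}\right) + T{\left(101 \right)} = \left(\left(14351 + 129\right) + \frac{50 + 84}{2 \cdot 84}\right) + \left(16 + 101^{2}\right) = \left(14480 + \frac{1}{2} \cdot \frac{1}{84} \cdot 134\right) + \left(16 + 10201\right) = \left(14480 + \frac{67}{84}\right) + 10217 = \frac{1216387}{84} + 10217 = \frac{2074615}{84}$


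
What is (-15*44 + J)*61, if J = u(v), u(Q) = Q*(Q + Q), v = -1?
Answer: -40138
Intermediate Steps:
u(Q) = 2*Q² (u(Q) = Q*(2*Q) = 2*Q²)
J = 2 (J = 2*(-1)² = 2*1 = 2)
(-15*44 + J)*61 = (-15*44 + 2)*61 = (-660 + 2)*61 = -658*61 = -40138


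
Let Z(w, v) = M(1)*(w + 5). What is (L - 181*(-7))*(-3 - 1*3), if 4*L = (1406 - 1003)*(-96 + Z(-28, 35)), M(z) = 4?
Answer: 106044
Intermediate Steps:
Z(w, v) = 20 + 4*w (Z(w, v) = 4*(w + 5) = 4*(5 + w) = 20 + 4*w)
L = -18941 (L = ((1406 - 1003)*(-96 + (20 + 4*(-28))))/4 = (403*(-96 + (20 - 112)))/4 = (403*(-96 - 92))/4 = (403*(-188))/4 = (1/4)*(-75764) = -18941)
(L - 181*(-7))*(-3 - 1*3) = (-18941 - 181*(-7))*(-3 - 1*3) = (-18941 - 1*(-1267))*(-3 - 3) = (-18941 + 1267)*(-6) = -17674*(-6) = 106044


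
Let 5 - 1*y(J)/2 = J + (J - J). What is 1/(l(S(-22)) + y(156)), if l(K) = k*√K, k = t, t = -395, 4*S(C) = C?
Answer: -604/1898683 + 395*I*√22/1898683 ≈ -0.00031812 + 0.00097579*I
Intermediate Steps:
S(C) = C/4
y(J) = 10 - 2*J (y(J) = 10 - 2*(J + (J - J)) = 10 - 2*(J + 0) = 10 - 2*J)
k = -395
l(K) = -395*√K
1/(l(S(-22)) + y(156)) = 1/(-395*I*√22/2 + (10 - 2*156)) = 1/(-395*I*√22/2 + (10 - 312)) = 1/(-395*I*√22/2 - 302) = 1/(-302 - 395*I*√22/2)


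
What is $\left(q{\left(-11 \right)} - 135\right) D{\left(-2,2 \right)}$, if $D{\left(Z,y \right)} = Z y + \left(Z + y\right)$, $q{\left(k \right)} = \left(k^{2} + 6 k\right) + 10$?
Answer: $280$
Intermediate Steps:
$q{\left(k \right)} = 10 + k^{2} + 6 k$
$D{\left(Z,y \right)} = Z + y + Z y$
$\left(q{\left(-11 \right)} - 135\right) D{\left(-2,2 \right)} = \left(\left(10 + \left(-11\right)^{2} + 6 \left(-11\right)\right) - 135\right) \left(-2 + 2 - 4\right) = \left(\left(10 + 121 - 66\right) - 135\right) \left(-2 + 2 - 4\right) = \left(65 - 135\right) \left(-4\right) = \left(-70\right) \left(-4\right) = 280$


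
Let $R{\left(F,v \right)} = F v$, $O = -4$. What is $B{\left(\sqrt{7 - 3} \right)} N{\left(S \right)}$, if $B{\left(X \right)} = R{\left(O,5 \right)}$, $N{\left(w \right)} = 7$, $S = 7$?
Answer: $-140$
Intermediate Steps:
$B{\left(X \right)} = -20$ ($B{\left(X \right)} = \left(-4\right) 5 = -20$)
$B{\left(\sqrt{7 - 3} \right)} N{\left(S \right)} = \left(-20\right) 7 = -140$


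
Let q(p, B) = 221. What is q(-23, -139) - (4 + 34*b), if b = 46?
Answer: -1347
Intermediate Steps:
q(-23, -139) - (4 + 34*b) = 221 - (4 + 34*46) = 221 - (4 + 1564) = 221 - 1*1568 = 221 - 1568 = -1347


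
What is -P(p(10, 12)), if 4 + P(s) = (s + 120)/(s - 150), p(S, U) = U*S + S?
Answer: 33/2 ≈ 16.500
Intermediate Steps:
p(S, U) = S + S*U (p(S, U) = S*U + S = S + S*U)
P(s) = -4 + (120 + s)/(-150 + s) (P(s) = -4 + (s + 120)/(s - 150) = -4 + (120 + s)/(-150 + s))
-P(p(10, 12)) = -3*(240 - 10*(1 + 12))/(-150 + 10*(1 + 12)) = -3*(240 - 10*13)/(-150 + 10*13) = -3*(240 - 1*130)/(-150 + 130) = -3*(240 - 130)/(-20) = -3*(-1)*110/20 = -1*(-33/2) = 33/2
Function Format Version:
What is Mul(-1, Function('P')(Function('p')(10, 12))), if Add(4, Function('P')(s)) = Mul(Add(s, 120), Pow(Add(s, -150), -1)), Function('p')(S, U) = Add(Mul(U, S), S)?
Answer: Rational(33, 2) ≈ 16.500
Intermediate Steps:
Function('p')(S, U) = Add(S, Mul(S, U)) (Function('p')(S, U) = Add(Mul(S, U), S) = Add(S, Mul(S, U)))
Function('P')(s) = Add(-4, Mul(Pow(Add(-150, s), -1), Add(120, s))) (Function('P')(s) = Add(-4, Mul(Add(s, 120), Pow(Add(s, -150), -1))) = Add(-4, Mul(Add(120, s), Pow(Add(-150, s), -1))) = Add(-4, Mul(Pow(Add(-150, s), -1), Add(120, s))))
Mul(-1, Function('P')(Function('p')(10, 12))) = Mul(-1, Mul(3, Pow(Add(-150, Mul(10, Add(1, 12))), -1), Add(240, Mul(-1, Mul(10, Add(1, 12)))))) = Mul(-1, Mul(3, Pow(Add(-150, Mul(10, 13)), -1), Add(240, Mul(-1, Mul(10, 13))))) = Mul(-1, Mul(3, Pow(Add(-150, 130), -1), Add(240, Mul(-1, 130)))) = Mul(-1, Mul(3, Pow(-20, -1), Add(240, -130))) = Mul(-1, Mul(3, Rational(-1, 20), 110)) = Mul(-1, Rational(-33, 2)) = Rational(33, 2)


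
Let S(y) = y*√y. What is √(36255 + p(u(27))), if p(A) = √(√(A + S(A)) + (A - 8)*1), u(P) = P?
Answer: √(36255 + √(19 + 3*√3*√(1 + 3*√3))) ≈ 190.42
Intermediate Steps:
S(y) = y^(3/2)
p(A) = √(-8 + A + √(A + A^(3/2))) (p(A) = √(√(A + A^(3/2)) + (A - 8)*1) = √(√(A + A^(3/2)) + (-8 + A)*1) = √(√(A + A^(3/2)) + (-8 + A)) = √(-8 + A + √(A + A^(3/2))))
√(36255 + p(u(27))) = √(36255 + √(-8 + 27 + √(27 + 27^(3/2)))) = √(36255 + √(-8 + 27 + √(27 + 81*√3))) = √(36255 + √(19 + √(27 + 81*√3)))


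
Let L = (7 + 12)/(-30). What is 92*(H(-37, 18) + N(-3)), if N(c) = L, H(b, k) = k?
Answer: 23966/15 ≈ 1597.7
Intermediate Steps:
L = -19/30 (L = 19*(-1/30) = -19/30 ≈ -0.63333)
N(c) = -19/30
92*(H(-37, 18) + N(-3)) = 92*(18 - 19/30) = 92*(521/30) = 23966/15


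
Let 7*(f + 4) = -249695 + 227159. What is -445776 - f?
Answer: -3097868/7 ≈ -4.4255e+5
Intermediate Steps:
f = -22564/7 (f = -4 + (-249695 + 227159)/7 = -4 + (⅐)*(-22536) = -4 - 22536/7 = -22564/7 ≈ -3223.4)
-445776 - f = -445776 - 1*(-22564/7) = -445776 + 22564/7 = -3097868/7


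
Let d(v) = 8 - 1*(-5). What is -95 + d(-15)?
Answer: -82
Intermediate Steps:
d(v) = 13 (d(v) = 8 + 5 = 13)
-95 + d(-15) = -95 + 13 = -82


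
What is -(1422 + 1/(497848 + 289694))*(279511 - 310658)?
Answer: 34881049529575/787542 ≈ 4.4291e+7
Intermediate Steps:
-(1422 + 1/(497848 + 289694))*(279511 - 310658) = -(1422 + 1/787542)*(-31147) = -1119884725*(-31147)/787542 = -1*(-34881049529575/787542) = 34881049529575/787542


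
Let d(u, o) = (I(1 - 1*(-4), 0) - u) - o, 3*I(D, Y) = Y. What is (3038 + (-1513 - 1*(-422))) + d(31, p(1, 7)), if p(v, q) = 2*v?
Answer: 1914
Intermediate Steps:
I(D, Y) = Y/3
d(u, o) = -o - u (d(u, o) = ((⅓)*0 - u) - o = (0 - u) - o = -u - o = -o - u)
(3038 + (-1513 - 1*(-422))) + d(31, p(1, 7)) = (3038 + (-1513 - 1*(-422))) + (-2 - 1*31) = (3038 + (-1513 + 422)) + (-1*2 - 31) = (3038 - 1091) + (-2 - 31) = 1947 - 33 = 1914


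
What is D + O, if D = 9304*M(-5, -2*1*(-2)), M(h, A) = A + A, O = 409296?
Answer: 483728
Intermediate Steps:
M(h, A) = 2*A
D = 74432 (D = 9304*(2*(-2*1*(-2))) = 9304*(2*(-2*(-2))) = 9304*(2*4) = 9304*8 = 74432)
D + O = 74432 + 409296 = 483728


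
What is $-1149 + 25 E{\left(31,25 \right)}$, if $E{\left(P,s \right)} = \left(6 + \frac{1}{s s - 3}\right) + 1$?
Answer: $- \frac{605803}{622} \approx -973.96$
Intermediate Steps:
$E{\left(P,s \right)} = 7 + \frac{1}{-3 + s^{2}}$ ($E{\left(P,s \right)} = \left(6 + \frac{1}{s^{2} - 3}\right) + 1 = \left(6 + \frac{1}{-3 + s^{2}}\right) + 1 = 7 + \frac{1}{-3 + s^{2}}$)
$-1149 + 25 E{\left(31,25 \right)} = -1149 + 25 \frac{-20 + 7 \cdot 25^{2}}{-3 + 25^{2}} = -1149 + 25 \frac{-20 + 7 \cdot 625}{-3 + 625} = -1149 + 25 \frac{-20 + 4375}{622} = -1149 + 25 \cdot \frac{1}{622} \cdot 4355 = -1149 + 25 \cdot \frac{4355}{622} = -1149 + \frac{108875}{622} = - \frac{605803}{622}$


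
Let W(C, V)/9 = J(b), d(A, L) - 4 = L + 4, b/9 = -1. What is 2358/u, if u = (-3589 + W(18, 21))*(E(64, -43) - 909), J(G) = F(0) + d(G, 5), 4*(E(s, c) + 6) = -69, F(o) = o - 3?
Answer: 3144/4349257 ≈ 0.00072288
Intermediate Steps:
b = -9 (b = 9*(-1) = -9)
F(o) = -3 + o
E(s, c) = -93/4 (E(s, c) = -6 + (¼)*(-69) = -6 - 69/4 = -93/4)
d(A, L) = 8 + L (d(A, L) = 4 + (L + 4) = 4 + (4 + L) = 8 + L)
J(G) = 10 (J(G) = (-3 + 0) + (8 + 5) = -3 + 13 = 10)
W(C, V) = 90 (W(C, V) = 9*10 = 90)
u = 13047771/4 (u = (-3589 + 90)*(-93/4 - 909) = -3499*(-3729/4) = 13047771/4 ≈ 3.2619e+6)
2358/u = 2358/(13047771/4) = 2358*(4/13047771) = 3144/4349257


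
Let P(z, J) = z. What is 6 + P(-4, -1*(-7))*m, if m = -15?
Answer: 66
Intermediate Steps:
6 + P(-4, -1*(-7))*m = 6 - 4*(-15) = 6 + 60 = 66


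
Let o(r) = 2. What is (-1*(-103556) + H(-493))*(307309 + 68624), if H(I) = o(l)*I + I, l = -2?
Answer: 38374112841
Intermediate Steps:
H(I) = 3*I (H(I) = 2*I + I = 3*I)
(-1*(-103556) + H(-493))*(307309 + 68624) = (-1*(-103556) + 3*(-493))*(307309 + 68624) = (103556 - 1479)*375933 = 102077*375933 = 38374112841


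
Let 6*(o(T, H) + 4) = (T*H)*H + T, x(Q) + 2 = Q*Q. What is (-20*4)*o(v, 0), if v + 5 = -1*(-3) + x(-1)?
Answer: 360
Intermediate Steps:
x(Q) = -2 + Q**2 (x(Q) = -2 + Q*Q = -2 + Q**2)
v = -3 (v = -5 + (-1*(-3) + (-2 + (-1)**2)) = -5 + (3 + (-2 + 1)) = -5 + (3 - 1) = -5 + 2 = -3)
o(T, H) = -4 + T/6 + T*H**2/6 (o(T, H) = -4 + ((T*H)*H + T)/6 = -4 + ((H*T)*H + T)/6 = -4 + (T*H**2 + T)/6 = -4 + (T + T*H**2)/6 = -4 + (T/6 + T*H**2/6) = -4 + T/6 + T*H**2/6)
(-20*4)*o(v, 0) = (-20*4)*(-4 + (1/6)*(-3) + (1/6)*(-3)*0**2) = (-10*8)*(-4 - 1/2 + (1/6)*(-3)*0) = -80*(-4 - 1/2 + 0) = -80*(-9/2) = 360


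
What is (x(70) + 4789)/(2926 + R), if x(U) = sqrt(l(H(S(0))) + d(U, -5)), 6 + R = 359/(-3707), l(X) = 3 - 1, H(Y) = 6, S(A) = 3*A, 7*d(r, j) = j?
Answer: 17752823/10824081 + 3707*sqrt(7)/25256189 ≈ 1.6405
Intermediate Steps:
d(r, j) = j/7
l(X) = 2
R = -22601/3707 (R = -6 + 359/(-3707) = -6 + 359*(-1/3707) = -6 - 359/3707 = -22601/3707 ≈ -6.0968)
x(U) = 3*sqrt(7)/7 (x(U) = sqrt(2 + (1/7)*(-5)) = sqrt(2 - 5/7) = sqrt(9/7) = 3*sqrt(7)/7)
(x(70) + 4789)/(2926 + R) = (3*sqrt(7)/7 + 4789)/(2926 - 22601/3707) = (4789 + 3*sqrt(7)/7)/(10824081/3707) = (4789 + 3*sqrt(7)/7)*(3707/10824081) = 17752823/10824081 + 3707*sqrt(7)/25256189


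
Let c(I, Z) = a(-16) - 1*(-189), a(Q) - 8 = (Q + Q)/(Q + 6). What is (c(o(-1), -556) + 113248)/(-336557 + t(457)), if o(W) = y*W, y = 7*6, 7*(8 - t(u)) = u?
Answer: -3970687/11781500 ≈ -0.33703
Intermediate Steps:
a(Q) = 8 + 2*Q/(6 + Q) (a(Q) = 8 + (Q + Q)/(Q + 6) = 8 + (2*Q)/(6 + Q) = 8 + 2*Q/(6 + Q))
t(u) = 8 - u/7
y = 42
o(W) = 42*W
c(I, Z) = 1001/5 (c(I, Z) = 2*(24 + 5*(-16))/(6 - 16) - 1*(-189) = 2*(24 - 80)/(-10) + 189 = 2*(-1/10)*(-56) + 189 = 56/5 + 189 = 1001/5)
(c(o(-1), -556) + 113248)/(-336557 + t(457)) = (1001/5 + 113248)/(-336557 + (8 - 1/7*457)) = 567241/(5*(-336557 + (8 - 457/7))) = 567241/(5*(-336557 - 401/7)) = 567241/(5*(-2356300/7)) = (567241/5)*(-7/2356300) = -3970687/11781500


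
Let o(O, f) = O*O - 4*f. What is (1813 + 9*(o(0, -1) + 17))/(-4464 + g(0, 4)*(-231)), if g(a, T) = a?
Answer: -1001/2232 ≈ -0.44848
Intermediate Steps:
o(O, f) = O² - 4*f
(1813 + 9*(o(0, -1) + 17))/(-4464 + g(0, 4)*(-231)) = (1813 + 9*((0² - 4*(-1)) + 17))/(-4464 + 0*(-231)) = (1813 + 9*((0 + 4) + 17))/(-4464 + 0) = (1813 + 9*(4 + 17))/(-4464) = (1813 + 9*21)*(-1/4464) = (1813 + 189)*(-1/4464) = 2002*(-1/4464) = -1001/2232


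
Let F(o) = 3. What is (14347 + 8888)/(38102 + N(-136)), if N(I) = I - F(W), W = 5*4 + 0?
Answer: 23235/37963 ≈ 0.61204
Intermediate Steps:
W = 20 (W = 20 + 0 = 20)
N(I) = -3 + I (N(I) = I - 1*3 = I - 3 = -3 + I)
(14347 + 8888)/(38102 + N(-136)) = (14347 + 8888)/(38102 + (-3 - 136)) = 23235/(38102 - 139) = 23235/37963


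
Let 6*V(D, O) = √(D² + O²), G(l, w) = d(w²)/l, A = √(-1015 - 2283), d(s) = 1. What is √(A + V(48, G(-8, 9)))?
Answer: √(3*√147457 + 144*I*√3298)/12 ≈ 5.7438 + 4.9991*I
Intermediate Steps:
A = I*√3298 (A = √(-3298) = I*√3298 ≈ 57.428*I)
G(l, w) = 1/l
V(D, O) = √(D² + O²)/6
√(A + V(48, G(-8, 9))) = √(I*√3298 + √(48² + (1/(-8))²)/6) = √(I*√3298 + √(2304 + (-⅛)²)/6) = √(I*√3298 + √(2304 + 1/64)/6) = √(I*√3298 + √(147457/64)/6) = √(I*√3298 + (√147457/8)/6) = √(I*√3298 + √147457/48) = √(√147457/48 + I*√3298)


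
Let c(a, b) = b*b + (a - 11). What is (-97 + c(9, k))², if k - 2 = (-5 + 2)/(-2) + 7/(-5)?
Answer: 89472681/10000 ≈ 8947.3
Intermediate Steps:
k = 21/10 (k = 2 + ((-5 + 2)/(-2) + 7/(-5)) = 2 + (-3*(-½) + 7*(-⅕)) = 2 + (3/2 - 7/5) = 2 + ⅒ = 21/10 ≈ 2.1000)
c(a, b) = -11 + a + b² (c(a, b) = b² + (-11 + a) = -11 + a + b²)
(-97 + c(9, k))² = (-97 + (-11 + 9 + (21/10)²))² = (-97 + (-11 + 9 + 441/100))² = (-97 + 241/100)² = (-9459/100)² = 89472681/10000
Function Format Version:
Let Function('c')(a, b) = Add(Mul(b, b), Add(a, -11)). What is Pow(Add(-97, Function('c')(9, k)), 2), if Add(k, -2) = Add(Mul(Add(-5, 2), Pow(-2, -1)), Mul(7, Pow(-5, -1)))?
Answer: Rational(89472681, 10000) ≈ 8947.3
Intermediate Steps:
k = Rational(21, 10) (k = Add(2, Add(Mul(Add(-5, 2), Pow(-2, -1)), Mul(7, Pow(-5, -1)))) = Add(2, Add(Mul(-3, Rational(-1, 2)), Mul(7, Rational(-1, 5)))) = Add(2, Add(Rational(3, 2), Rational(-7, 5))) = Add(2, Rational(1, 10)) = Rational(21, 10) ≈ 2.1000)
Function('c')(a, b) = Add(-11, a, Pow(b, 2)) (Function('c')(a, b) = Add(Pow(b, 2), Add(-11, a)) = Add(-11, a, Pow(b, 2)))
Pow(Add(-97, Function('c')(9, k)), 2) = Pow(Add(-97, Add(-11, 9, Pow(Rational(21, 10), 2))), 2) = Pow(Add(-97, Add(-11, 9, Rational(441, 100))), 2) = Pow(Add(-97, Rational(241, 100)), 2) = Pow(Rational(-9459, 100), 2) = Rational(89472681, 10000)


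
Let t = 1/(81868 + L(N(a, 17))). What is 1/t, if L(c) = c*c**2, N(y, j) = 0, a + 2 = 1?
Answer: 81868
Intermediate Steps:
a = -1 (a = -2 + 1 = -1)
L(c) = c**3
t = 1/81868 (t = 1/(81868 + 0**3) = 1/(81868 + 0) = 1/81868 ≈ 1.2215e-5)
1/t = 1/(1/81868) = 81868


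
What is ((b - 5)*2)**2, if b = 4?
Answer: 4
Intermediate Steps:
((b - 5)*2)**2 = ((4 - 5)*2)**2 = (-1*2)**2 = (-2)**2 = 4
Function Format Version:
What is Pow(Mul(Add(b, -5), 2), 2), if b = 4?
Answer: 4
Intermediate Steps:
Pow(Mul(Add(b, -5), 2), 2) = Pow(Mul(Add(4, -5), 2), 2) = Pow(Mul(-1, 2), 2) = Pow(-2, 2) = 4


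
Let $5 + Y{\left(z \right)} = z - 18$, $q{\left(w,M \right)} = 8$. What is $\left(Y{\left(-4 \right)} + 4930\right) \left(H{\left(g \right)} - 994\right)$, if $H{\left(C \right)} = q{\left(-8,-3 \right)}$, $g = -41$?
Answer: $-4834358$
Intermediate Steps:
$H{\left(C \right)} = 8$
$Y{\left(z \right)} = -23 + z$ ($Y{\left(z \right)} = -5 + \left(z - 18\right) = -5 + \left(-18 + z\right) = -23 + z$)
$\left(Y{\left(-4 \right)} + 4930\right) \left(H{\left(g \right)} - 994\right) = \left(\left(-23 - 4\right) + 4930\right) \left(8 - 994\right) = \left(-27 + 4930\right) \left(-986\right) = 4903 \left(-986\right) = -4834358$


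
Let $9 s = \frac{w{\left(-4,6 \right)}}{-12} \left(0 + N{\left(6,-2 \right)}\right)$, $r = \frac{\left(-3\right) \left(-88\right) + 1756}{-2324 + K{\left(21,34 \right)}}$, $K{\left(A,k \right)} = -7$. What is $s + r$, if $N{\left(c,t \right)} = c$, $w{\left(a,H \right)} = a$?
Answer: $- \frac{1502}{2331} \approx -0.64436$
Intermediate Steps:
$r = - \frac{2020}{2331}$ ($r = \frac{\left(-3\right) \left(-88\right) + 1756}{-2324 - 7} = \frac{264 + 1756}{-2331} = 2020 \left(- \frac{1}{2331}\right) = - \frac{2020}{2331} \approx -0.86658$)
$s = \frac{2}{9}$ ($s = \frac{- \frac{4}{-12} \left(0 + 6\right)}{9} = \frac{\left(-4\right) \left(- \frac{1}{12}\right) 6}{9} = \frac{\frac{1}{3} \cdot 6}{9} = \frac{1}{9} \cdot 2 = \frac{2}{9} \approx 0.22222$)
$s + r = \frac{2}{9} - \frac{2020}{2331} = - \frac{1502}{2331}$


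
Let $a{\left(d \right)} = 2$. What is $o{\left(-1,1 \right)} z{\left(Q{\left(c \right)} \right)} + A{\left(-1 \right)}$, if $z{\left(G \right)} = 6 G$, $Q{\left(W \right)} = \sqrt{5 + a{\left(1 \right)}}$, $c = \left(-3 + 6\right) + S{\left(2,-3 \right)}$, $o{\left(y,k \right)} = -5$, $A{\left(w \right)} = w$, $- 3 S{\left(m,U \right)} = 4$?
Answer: $-1 - 30 \sqrt{7} \approx -80.373$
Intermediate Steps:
$S{\left(m,U \right)} = - \frac{4}{3}$ ($S{\left(m,U \right)} = \left(- \frac{1}{3}\right) 4 = - \frac{4}{3}$)
$c = \frac{5}{3}$ ($c = \left(-3 + 6\right) - \frac{4}{3} = 3 - \frac{4}{3} = \frac{5}{3} \approx 1.6667$)
$Q{\left(W \right)} = \sqrt{7}$ ($Q{\left(W \right)} = \sqrt{5 + 2} = \sqrt{7}$)
$o{\left(-1,1 \right)} z{\left(Q{\left(c \right)} \right)} + A{\left(-1 \right)} = - 5 \cdot 6 \sqrt{7} - 1 = - 30 \sqrt{7} - 1 = -1 - 30 \sqrt{7}$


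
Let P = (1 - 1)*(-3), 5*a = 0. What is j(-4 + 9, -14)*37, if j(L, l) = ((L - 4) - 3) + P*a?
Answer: -74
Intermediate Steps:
a = 0 (a = (⅕)*0 = 0)
P = 0 (P = 0*(-3) = 0)
j(L, l) = -7 + L (j(L, l) = ((L - 4) - 3) + 0*0 = ((-4 + L) - 3) + 0 = (-7 + L) + 0 = -7 + L)
j(-4 + 9, -14)*37 = (-7 + (-4 + 9))*37 = (-7 + 5)*37 = -2*37 = -74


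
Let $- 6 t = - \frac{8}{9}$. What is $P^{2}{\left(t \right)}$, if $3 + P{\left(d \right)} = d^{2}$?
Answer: $\frac{4713241}{531441} \approx 8.8688$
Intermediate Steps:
$t = \frac{4}{27}$ ($t = - \frac{\left(-8\right) \frac{1}{9}}{6} = \left(- \frac{1}{6}\right) \left(- \frac{8}{9}\right) = \frac{4}{27} \approx 0.14815$)
$P{\left(d \right)} = -3 + d^{2}$
$P^{2}{\left(t \right)} = \left(-3 + \left(\frac{4}{27}\right)^{2}\right)^{2} = \left(-3 + \frac{16}{729}\right)^{2} = \left(- \frac{2171}{729}\right)^{2} = \frac{4713241}{531441}$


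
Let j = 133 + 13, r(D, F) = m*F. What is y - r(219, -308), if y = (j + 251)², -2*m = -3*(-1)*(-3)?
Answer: 158995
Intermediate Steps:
m = 9/2 (m = -(-3*(-1))*(-3)/2 = -3*(-3)/2 = -½*(-9) = 9/2 ≈ 4.5000)
r(D, F) = 9*F/2
j = 146
y = 157609 (y = (146 + 251)² = 397² = 157609)
y - r(219, -308) = 157609 - 9*(-308)/2 = 157609 - 1*(-1386) = 157609 + 1386 = 158995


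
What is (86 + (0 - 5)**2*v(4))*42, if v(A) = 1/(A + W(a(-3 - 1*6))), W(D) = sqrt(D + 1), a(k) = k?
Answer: 3787 - 175*I*sqrt(2)/2 ≈ 3787.0 - 123.74*I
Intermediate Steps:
W(D) = sqrt(1 + D)
v(A) = 1/(A + 2*I*sqrt(2)) (v(A) = 1/(A + sqrt(1 + (-3 - 1*6))) = 1/(A + sqrt(1 + (-3 - 6))) = 1/(A + sqrt(1 - 9)) = 1/(A + sqrt(-8)) = 1/(A + 2*I*sqrt(2)))
(86 + (0 - 5)**2*v(4))*42 = (86 + (0 - 5)**2/(4 + 2*I*sqrt(2)))*42 = (86 + (-5)**2/(4 + 2*I*sqrt(2)))*42 = (86 + 25/(4 + 2*I*sqrt(2)))*42 = 3612 + 1050/(4 + 2*I*sqrt(2))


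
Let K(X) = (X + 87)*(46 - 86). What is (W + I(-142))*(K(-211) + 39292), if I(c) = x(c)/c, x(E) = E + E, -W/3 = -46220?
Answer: 6136070824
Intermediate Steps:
W = 138660 (W = -3*(-46220) = 138660)
x(E) = 2*E
K(X) = -3480 - 40*X (K(X) = (87 + X)*(-40) = -3480 - 40*X)
I(c) = 2 (I(c) = (2*c)/c = 2)
(W + I(-142))*(K(-211) + 39292) = (138660 + 2)*((-3480 - 40*(-211)) + 39292) = 138662*((-3480 + 8440) + 39292) = 138662*(4960 + 39292) = 138662*44252 = 6136070824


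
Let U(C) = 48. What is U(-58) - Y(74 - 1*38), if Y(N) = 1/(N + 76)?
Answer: 5375/112 ≈ 47.991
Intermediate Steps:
Y(N) = 1/(76 + N)
U(-58) - Y(74 - 1*38) = 48 - 1/(76 + (74 - 1*38)) = 48 - 1/(76 + (74 - 38)) = 48 - 1/(76 + 36) = 48 - 1/112 = 5375/112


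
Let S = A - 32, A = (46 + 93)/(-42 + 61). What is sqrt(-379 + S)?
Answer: I*sqrt(145730)/19 ≈ 20.092*I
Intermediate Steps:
A = 139/19 ≈ 7.3158
S = -469/19 (S = 139/19 - 32 = -469/19 ≈ -24.684)
sqrt(-379 + S) = sqrt(-379 - 469/19) = sqrt(-7670/19) = I*sqrt(145730)/19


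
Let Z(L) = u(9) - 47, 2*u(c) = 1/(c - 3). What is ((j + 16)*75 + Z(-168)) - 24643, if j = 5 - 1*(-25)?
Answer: -254879/12 ≈ -21240.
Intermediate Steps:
u(c) = 1/(2*(-3 + c)) (u(c) = 1/(2*(c - 3)) = 1/(2*(-3 + c)))
Z(L) = -563/12 (Z(L) = 1/(2*(-3 + 9)) - 47 = (½)/6 - 47 = (½)*(⅙) - 47 = 1/12 - 47 = -563/12)
j = 30 (j = 5 + 25 = 30)
((j + 16)*75 + Z(-168)) - 24643 = ((30 + 16)*75 - 563/12) - 24643 = (46*75 - 563/12) - 24643 = (3450 - 563/12) - 24643 = 40837/12 - 24643 = -254879/12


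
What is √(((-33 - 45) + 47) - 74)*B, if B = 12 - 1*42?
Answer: -30*I*√105 ≈ -307.41*I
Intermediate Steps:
B = -30 (B = 12 - 42 = -30)
√(((-33 - 45) + 47) - 74)*B = √(((-33 - 45) + 47) - 74)*(-30) = √((-78 + 47) - 74)*(-30) = √(-31 - 74)*(-30) = √(-105)*(-30) = (I*√105)*(-30) = -30*I*√105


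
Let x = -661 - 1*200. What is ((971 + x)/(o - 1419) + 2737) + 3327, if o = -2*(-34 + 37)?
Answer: 1728218/285 ≈ 6063.9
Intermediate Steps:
x = -861 (x = -661 - 200 = -861)
o = -6 (o = -2*3 = -6)
((971 + x)/(o - 1419) + 2737) + 3327 = ((971 - 861)/(-6 - 1419) + 2737) + 3327 = (110/(-1425) + 2737) + 3327 = (110*(-1/1425) + 2737) + 3327 = (-22/285 + 2737) + 3327 = 780023/285 + 3327 = 1728218/285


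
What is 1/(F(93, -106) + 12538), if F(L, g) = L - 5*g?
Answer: 1/13161 ≈ 7.5982e-5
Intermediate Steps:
1/(F(93, -106) + 12538) = 1/((93 - 5*(-106)) + 12538) = 1/((93 + 530) + 12538) = 1/(623 + 12538) = 1/13161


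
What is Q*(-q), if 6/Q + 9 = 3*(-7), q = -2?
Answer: -2/5 ≈ -0.40000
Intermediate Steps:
Q = -1/5 (Q = 6/(-9 + 3*(-7)) = 6/(-9 - 21) = 6/(-30) = 6*(-1/30) = -1/5 ≈ -0.20000)
Q*(-q) = -(-1)*(-2)/5 = -1/5*2 = -2/5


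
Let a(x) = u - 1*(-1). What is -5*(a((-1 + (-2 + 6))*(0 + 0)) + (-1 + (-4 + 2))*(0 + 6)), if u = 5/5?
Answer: 80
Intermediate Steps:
u = 1 (u = 5*(1/5) = 1)
a(x) = 2 (a(x) = 1 - 1*(-1) = 1 + 1 = 2)
-5*(a((-1 + (-2 + 6))*(0 + 0)) + (-1 + (-4 + 2))*(0 + 6)) = -5*(2 + (-1 + (-4 + 2))*(0 + 6)) = -5*(2 + (-1 - 2)*6) = -5*(2 - 3*6) = -5*(2 - 18) = -5*(-16) = 80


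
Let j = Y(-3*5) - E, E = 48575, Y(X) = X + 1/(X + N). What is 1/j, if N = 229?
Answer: -214/10398259 ≈ -2.0580e-5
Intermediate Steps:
Y(X) = X + 1/(229 + X) (Y(X) = X + 1/(X + 229) = X + 1/(229 + X))
j = -10398259/214 (j = (1 + (-3*5)² + 229*(-3*5))/(229 - 3*5) - 1*48575 = (1 + (-15)² + 229*(-15))/(229 - 15) - 48575 = (1 + 225 - 3435)/214 - 48575 = (1/214)*(-3209) - 48575 = -3209/214 - 48575 = -10398259/214 ≈ -48590.)
1/j = 1/(-10398259/214) = -214/10398259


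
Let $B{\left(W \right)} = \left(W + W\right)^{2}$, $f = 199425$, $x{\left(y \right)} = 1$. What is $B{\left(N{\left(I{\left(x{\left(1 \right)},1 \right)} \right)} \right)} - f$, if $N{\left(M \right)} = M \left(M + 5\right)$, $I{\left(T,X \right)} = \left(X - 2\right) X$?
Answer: $-199361$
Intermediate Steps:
$I{\left(T,X \right)} = X \left(-2 + X\right)$ ($I{\left(T,X \right)} = \left(-2 + X\right) X = X \left(-2 + X\right)$)
$N{\left(M \right)} = M \left(5 + M\right)$
$B{\left(W \right)} = 4 W^{2}$ ($B{\left(W \right)} = \left(2 W\right)^{2} = 4 W^{2}$)
$B{\left(N{\left(I{\left(x{\left(1 \right)},1 \right)} \right)} \right)} - f = 4 \left(1 \left(-2 + 1\right) \left(5 + 1 \left(-2 + 1\right)\right)\right)^{2} - 199425 = 4 \left(1 \left(-1\right) \left(5 + 1 \left(-1\right)\right)\right)^{2} - 199425 = 4 \left(- (5 - 1)\right)^{2} - 199425 = 4 \left(\left(-1\right) 4\right)^{2} - 199425 = 4 \left(-4\right)^{2} - 199425 = 4 \cdot 16 - 199425 = 64 - 199425 = -199361$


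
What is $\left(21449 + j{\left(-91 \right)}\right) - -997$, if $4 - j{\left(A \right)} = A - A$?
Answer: $22450$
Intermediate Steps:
$j{\left(A \right)} = 4$ ($j{\left(A \right)} = 4 - \left(A - A\right) = 4 - 0 = 4 + 0 = 4$)
$\left(21449 + j{\left(-91 \right)}\right) - -997 = \left(21449 + 4\right) - -997 = 21453 + \left(1040 - 43\right) = 21453 + 997 = 22450$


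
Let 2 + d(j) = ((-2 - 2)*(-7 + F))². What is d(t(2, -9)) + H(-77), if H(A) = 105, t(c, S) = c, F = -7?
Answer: 3239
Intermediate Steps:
d(j) = 3134 (d(j) = -2 + ((-2 - 2)*(-7 - 7))² = -2 + (-4*(-14))² = -2 + 56² = -2 + 3136 = 3134)
d(t(2, -9)) + H(-77) = 3134 + 105 = 3239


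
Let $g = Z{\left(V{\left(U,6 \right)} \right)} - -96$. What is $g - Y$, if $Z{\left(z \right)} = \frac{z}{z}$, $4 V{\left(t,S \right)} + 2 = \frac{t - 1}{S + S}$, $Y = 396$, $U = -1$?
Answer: $-299$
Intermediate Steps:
$V{\left(t,S \right)} = - \frac{1}{2} + \frac{-1 + t}{8 S}$ ($V{\left(t,S \right)} = - \frac{1}{2} + \frac{\left(t - 1\right) \frac{1}{S + S}}{4} = - \frac{1}{2} + \frac{\left(-1 + t\right) \frac{1}{2 S}}{4} = - \frac{1}{2} + \frac{\frac{1}{2} \frac{1}{S} \left(-1 + t\right)}{4} = - \frac{1}{2} + \frac{-1 + t}{8 S}$)
$Z{\left(z \right)} = 1$
$g = 97$ ($g = 1 - -96 = 1 + 96 = 97$)
$g - Y = 97 - 396 = -299$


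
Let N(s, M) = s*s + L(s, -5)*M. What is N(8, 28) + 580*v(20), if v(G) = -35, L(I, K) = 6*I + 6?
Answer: -18724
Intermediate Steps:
L(I, K) = 6 + 6*I
N(s, M) = s² + M*(6 + 6*s) (N(s, M) = s*s + (6 + 6*s)*M = s² + M*(6 + 6*s))
N(8, 28) + 580*v(20) = (8² + 6*28*(1 + 8)) + 580*(-35) = (64 + 6*28*9) - 20300 = (64 + 1512) - 20300 = 1576 - 20300 = -18724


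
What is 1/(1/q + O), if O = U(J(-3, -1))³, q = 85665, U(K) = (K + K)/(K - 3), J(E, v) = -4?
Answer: 29383095/43860823 ≈ 0.66992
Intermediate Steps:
U(K) = 2*K/(-3 + K) (U(K) = (2*K)/(-3 + K) = 2*K/(-3 + K))
O = 512/343 (O = (2*(-4)/(-3 - 4))³ = (2*(-4)/(-7))³ = (2*(-4)*(-⅐))³ = (8/7)³ = 512/343 ≈ 1.4927)
1/(1/q + O) = 1/(1/85665 + 512/343) = 1/(43860823/29383095) = 29383095/43860823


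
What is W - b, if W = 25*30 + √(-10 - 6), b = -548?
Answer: 1298 + 4*I ≈ 1298.0 + 4.0*I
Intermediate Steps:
W = 750 + 4*I (W = 750 + √(-16) = 750 + 4*I ≈ 750.0 + 4.0*I)
W - b = (750 + 4*I) - 1*(-548) = (750 + 4*I) + 548 = 1298 + 4*I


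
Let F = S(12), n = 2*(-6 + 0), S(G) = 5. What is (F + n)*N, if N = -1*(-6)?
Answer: -42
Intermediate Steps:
n = -12 (n = 2*(-6) = -12)
F = 5
N = 6
(F + n)*N = (5 - 12)*6 = -7*6 = -42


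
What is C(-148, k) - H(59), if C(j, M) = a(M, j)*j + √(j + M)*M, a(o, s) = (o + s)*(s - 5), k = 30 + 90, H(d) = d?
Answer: -634091 + 240*I*√7 ≈ -6.3409e+5 + 634.98*I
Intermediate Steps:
k = 120
a(o, s) = (-5 + s)*(o + s) (a(o, s) = (o + s)*(-5 + s) = (-5 + s)*(o + s))
C(j, M) = M*√(M + j) + j*(j² - 5*M - 5*j + M*j) (C(j, M) = (j² - 5*M - 5*j + M*j)*j + √(j + M)*M = j*(j² - 5*M - 5*j + M*j) + √(M + j)*M = j*(j² - 5*M - 5*j + M*j) + M*√(M + j) = M*√(M + j) + j*(j² - 5*M - 5*j + M*j))
C(-148, k) - H(59) = (120*√(120 - 148) - 148*((-148)² - 5*120 - 5*(-148) + 120*(-148))) - 1*59 = (120*√(-28) - 148*(21904 - 600 + 740 - 17760)) - 59 = (120*(2*I*√7) - 148*4284) - 59 = (240*I*√7 - 634032) - 59 = (-634032 + 240*I*√7) - 59 = -634091 + 240*I*√7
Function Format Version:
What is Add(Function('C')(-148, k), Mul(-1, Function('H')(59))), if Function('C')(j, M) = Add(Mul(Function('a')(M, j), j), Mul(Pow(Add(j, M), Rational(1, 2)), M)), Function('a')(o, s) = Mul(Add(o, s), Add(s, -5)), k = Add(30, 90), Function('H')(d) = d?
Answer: Add(-634091, Mul(240, I, Pow(7, Rational(1, 2)))) ≈ Add(-6.3409e+5, Mul(634.98, I))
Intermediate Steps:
k = 120
Function('a')(o, s) = Mul(Add(-5, s), Add(o, s)) (Function('a')(o, s) = Mul(Add(o, s), Add(-5, s)) = Mul(Add(-5, s), Add(o, s)))
Function('C')(j, M) = Add(Mul(M, Pow(Add(M, j), Rational(1, 2))), Mul(j, Add(Pow(j, 2), Mul(-5, M), Mul(-5, j), Mul(M, j)))) (Function('C')(j, M) = Add(Mul(Add(Pow(j, 2), Mul(-5, M), Mul(-5, j), Mul(M, j)), j), Mul(Pow(Add(j, M), Rational(1, 2)), M)) = Add(Mul(j, Add(Pow(j, 2), Mul(-5, M), Mul(-5, j), Mul(M, j))), Mul(Pow(Add(M, j), Rational(1, 2)), M)) = Add(Mul(j, Add(Pow(j, 2), Mul(-5, M), Mul(-5, j), Mul(M, j))), Mul(M, Pow(Add(M, j), Rational(1, 2)))) = Add(Mul(M, Pow(Add(M, j), Rational(1, 2))), Mul(j, Add(Pow(j, 2), Mul(-5, M), Mul(-5, j), Mul(M, j)))))
Add(Function('C')(-148, k), Mul(-1, Function('H')(59))) = Add(Add(Mul(120, Pow(Add(120, -148), Rational(1, 2))), Mul(-148, Add(Pow(-148, 2), Mul(-5, 120), Mul(-5, -148), Mul(120, -148)))), Mul(-1, 59)) = Add(Add(Mul(120, Pow(-28, Rational(1, 2))), Mul(-148, Add(21904, -600, 740, -17760))), -59) = Add(Add(Mul(120, Mul(2, I, Pow(7, Rational(1, 2)))), Mul(-148, 4284)), -59) = Add(Add(Mul(240, I, Pow(7, Rational(1, 2))), -634032), -59) = Add(Add(-634032, Mul(240, I, Pow(7, Rational(1, 2)))), -59) = Add(-634091, Mul(240, I, Pow(7, Rational(1, 2))))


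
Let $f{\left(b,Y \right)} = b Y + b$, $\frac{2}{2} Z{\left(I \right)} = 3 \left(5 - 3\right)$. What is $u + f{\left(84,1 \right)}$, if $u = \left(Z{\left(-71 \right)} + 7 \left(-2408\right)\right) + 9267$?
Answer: $-7415$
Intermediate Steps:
$Z{\left(I \right)} = 6$ ($Z{\left(I \right)} = 3 \left(5 - 3\right) = 3 \cdot 2 = 6$)
$f{\left(b,Y \right)} = b + Y b$ ($f{\left(b,Y \right)} = Y b + b = b + Y b$)
$u = -7583$ ($u = \left(6 + 7 \left(-2408\right)\right) + 9267 = \left(6 - 16856\right) + 9267 = -16850 + 9267 = -7583$)
$u + f{\left(84,1 \right)} = -7583 + 84 \left(1 + 1\right) = -7583 + 84 \cdot 2 = -7583 + 168 = -7415$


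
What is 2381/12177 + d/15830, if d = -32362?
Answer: -178190422/96380955 ≈ -1.8488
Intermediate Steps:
2381/12177 + d/15830 = 2381/12177 - 32362/15830 = 2381*(1/12177) - 32362*1/15830 = 2381/12177 - 16181/7915 = -178190422/96380955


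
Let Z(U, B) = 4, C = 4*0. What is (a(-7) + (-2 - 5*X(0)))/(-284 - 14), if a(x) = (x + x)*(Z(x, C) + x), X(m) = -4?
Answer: -30/149 ≈ -0.20134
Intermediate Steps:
C = 0
a(x) = 2*x*(4 + x) (a(x) = (x + x)*(4 + x) = (2*x)*(4 + x) = 2*x*(4 + x))
(a(-7) + (-2 - 5*X(0)))/(-284 - 14) = (2*(-7)*(4 - 7) + (-2 - 5*(-4)))/(-284 - 14) = (2*(-7)*(-3) + (-2 + 20))/(-298) = (42 + 18)*(-1/298) = 60*(-1/298) = -30/149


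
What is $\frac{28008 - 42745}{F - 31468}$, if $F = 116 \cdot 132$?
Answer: $\frac{14737}{16156} \approx 0.91217$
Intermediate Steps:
$F = 15312$
$\frac{28008 - 42745}{F - 31468} = \frac{28008 - 42745}{15312 - 31468} = - \frac{14737}{-16156} = \left(-14737\right) \left(- \frac{1}{16156}\right) = \frac{14737}{16156}$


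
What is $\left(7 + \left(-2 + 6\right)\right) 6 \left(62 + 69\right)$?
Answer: $8646$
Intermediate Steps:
$\left(7 + \left(-2 + 6\right)\right) 6 \left(62 + 69\right) = \left(7 + 4\right) 6 \cdot 131 = 11 \cdot 6 \cdot 131 = 66 \cdot 131 = 8646$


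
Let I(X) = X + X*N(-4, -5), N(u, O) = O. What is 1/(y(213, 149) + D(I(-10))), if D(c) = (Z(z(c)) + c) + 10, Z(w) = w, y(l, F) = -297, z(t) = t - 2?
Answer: -1/209 ≈ -0.0047847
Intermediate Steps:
z(t) = -2 + t
I(X) = -4*X (I(X) = X + X*(-5) = X - 5*X = -4*X)
D(c) = 8 + 2*c (D(c) = ((-2 + c) + c) + 10 = (-2 + 2*c) + 10 = 8 + 2*c)
1/(y(213, 149) + D(I(-10))) = 1/(-297 + (8 + 2*(-4*(-10)))) = 1/(-297 + (8 + 2*40)) = 1/(-297 + (8 + 80)) = 1/(-297 + 88) = 1/(-209) = -1/209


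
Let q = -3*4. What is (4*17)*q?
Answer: -816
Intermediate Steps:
q = -12
(4*17)*q = (4*17)*(-12) = 68*(-12) = -816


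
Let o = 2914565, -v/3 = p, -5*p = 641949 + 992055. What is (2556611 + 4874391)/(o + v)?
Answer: 37155010/19474837 ≈ 1.9078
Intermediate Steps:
p = -1634004/5 (p = -(641949 + 992055)/5 = -⅕*1634004 = -1634004/5 ≈ -3.2680e+5)
v = 4902012/5 (v = -3*(-1634004/5) = 4902012/5 ≈ 9.8040e+5)
(2556611 + 4874391)/(o + v) = (2556611 + 4874391)/(2914565 + 4902012/5) = 7431002/(19474837/5) = 7431002*(5/19474837) = 37155010/19474837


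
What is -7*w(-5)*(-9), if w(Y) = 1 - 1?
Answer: 0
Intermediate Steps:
w(Y) = 0
-7*w(-5)*(-9) = -7*0*(-9) = 0*(-9) = 0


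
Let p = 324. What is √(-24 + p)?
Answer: 10*√3 ≈ 17.320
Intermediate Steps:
√(-24 + p) = √(-24 + 324) = √300 = 10*√3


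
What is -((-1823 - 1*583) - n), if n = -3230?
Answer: -824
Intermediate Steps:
-((-1823 - 1*583) - n) = -((-1823 - 1*583) - 1*(-3230)) = -((-1823 - 583) + 3230) = -(-2406 + 3230) = -1*824 = -824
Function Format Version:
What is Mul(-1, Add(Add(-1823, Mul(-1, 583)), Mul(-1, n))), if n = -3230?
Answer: -824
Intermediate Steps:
Mul(-1, Add(Add(-1823, Mul(-1, 583)), Mul(-1, n))) = Mul(-1, Add(Add(-1823, Mul(-1, 583)), Mul(-1, -3230))) = Mul(-1, Add(Add(-1823, -583), 3230)) = Mul(-1, Add(-2406, 3230)) = Mul(-1, 824) = -824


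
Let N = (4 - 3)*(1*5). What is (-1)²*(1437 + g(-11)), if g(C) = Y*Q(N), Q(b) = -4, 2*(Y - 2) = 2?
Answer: 1425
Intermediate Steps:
Y = 3 (Y = 2 + (½)*2 = 2 + 1 = 3)
N = 5 (N = 1*5 = 5)
g(C) = -12 (g(C) = 3*(-4) = -12)
(-1)²*(1437 + g(-11)) = (-1)²*(1437 - 12) = 1*1425 = 1425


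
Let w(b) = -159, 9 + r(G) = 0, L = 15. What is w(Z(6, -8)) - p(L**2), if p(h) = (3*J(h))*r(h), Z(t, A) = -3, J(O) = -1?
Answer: -186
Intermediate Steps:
r(G) = -9 (r(G) = -9 + 0 = -9)
p(h) = 27 (p(h) = (3*(-1))*(-9) = -3*(-9) = 27)
w(Z(6, -8)) - p(L**2) = -159 - 1*27 = -159 - 27 = -186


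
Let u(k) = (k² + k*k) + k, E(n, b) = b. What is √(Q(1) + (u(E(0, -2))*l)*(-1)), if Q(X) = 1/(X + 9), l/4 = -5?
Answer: √12010/10 ≈ 10.959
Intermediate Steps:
l = -20 (l = 4*(-5) = -20)
u(k) = k + 2*k² (u(k) = (k² + k²) + k = 2*k² + k = k + 2*k²)
Q(X) = 1/(9 + X)
√(Q(1) + (u(E(0, -2))*l)*(-1)) = √(1/(9 + 1) + (-2*(1 + 2*(-2))*(-20))*(-1)) = √(1/10 + (-2*(1 - 4)*(-20))*(-1)) = √(⅒ + (-2*(-3)*(-20))*(-1)) = √(⅒ + (6*(-20))*(-1)) = √(⅒ - 120*(-1)) = √(⅒ + 120) = √(1201/10) = √12010/10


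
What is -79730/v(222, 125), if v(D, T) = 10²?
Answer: -7973/10 ≈ -797.30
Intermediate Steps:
v(D, T) = 100
-79730/v(222, 125) = -79730/100 = -79730*1/100 = -7973/10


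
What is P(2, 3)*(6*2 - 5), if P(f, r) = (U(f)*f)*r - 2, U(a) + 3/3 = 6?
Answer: 196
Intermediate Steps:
U(a) = 5 (U(a) = -1 + 6 = 5)
P(f, r) = -2 + 5*f*r (P(f, r) = (5*f)*r - 2 = 5*f*r - 2 = -2 + 5*f*r)
P(2, 3)*(6*2 - 5) = (-2 + 5*2*3)*(6*2 - 5) = (-2 + 30)*(12 - 5) = 28*7 = 196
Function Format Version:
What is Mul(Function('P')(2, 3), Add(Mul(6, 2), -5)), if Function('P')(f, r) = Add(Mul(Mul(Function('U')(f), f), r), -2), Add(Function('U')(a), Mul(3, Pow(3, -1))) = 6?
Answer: 196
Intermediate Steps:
Function('U')(a) = 5 (Function('U')(a) = Add(-1, 6) = 5)
Function('P')(f, r) = Add(-2, Mul(5, f, r)) (Function('P')(f, r) = Add(Mul(Mul(5, f), r), -2) = Add(Mul(5, f, r), -2) = Add(-2, Mul(5, f, r)))
Mul(Function('P')(2, 3), Add(Mul(6, 2), -5)) = Mul(Add(-2, Mul(5, 2, 3)), Add(Mul(6, 2), -5)) = Mul(Add(-2, 30), Add(12, -5)) = Mul(28, 7) = 196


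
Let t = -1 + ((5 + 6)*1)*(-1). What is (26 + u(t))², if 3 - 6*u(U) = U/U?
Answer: 6241/9 ≈ 693.44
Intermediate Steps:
t = -12 (t = -1 + (11*1)*(-1) = -1 + 11*(-1) = -1 - 11 = -12)
u(U) = ⅓ (u(U) = ½ - U/(6*U) = ½ - ⅙*1 = ½ - ⅙ = ⅓)
(26 + u(t))² = (26 + ⅓)² = (79/3)² = 6241/9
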